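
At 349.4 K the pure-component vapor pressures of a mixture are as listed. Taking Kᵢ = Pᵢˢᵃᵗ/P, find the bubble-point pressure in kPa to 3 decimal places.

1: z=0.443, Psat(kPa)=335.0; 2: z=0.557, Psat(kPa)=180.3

At the bubble point ψ → 0, so ΣzᵢKᵢ = 1 with Kᵢ = Pᵢˢᵃᵗ/P ⇒ P = ΣzᵢPᵢˢᵃᵗ.
P = 0.443·335.0 + 0.557·180.3 = 248.832 kPa

Pbub = 248.832 kPa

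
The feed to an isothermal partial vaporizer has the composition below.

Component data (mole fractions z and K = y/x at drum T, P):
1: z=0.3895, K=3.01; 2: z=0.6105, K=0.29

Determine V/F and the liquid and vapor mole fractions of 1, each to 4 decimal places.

V/F = 0.2449, x_1 = 0.2610, y_1 = 0.7857

Rachford–Rice: g(V/F) = Σ zᵢ(Kᵢ−1)/(1+V/F(Kᵢ−1)) = 0.
Check two-phase: ΣzᵢKᵢ = 1.3494 > 1 and Σzᵢ/Kᵢ = 2.2346 > 1, so g(0) = 0.3494 > 0 and g(1) = -1.2346 < 0.
Binary case is linear: z₁(K₁−1)(1+V/F(K₂−1)) + z₂(K₂−1)(1+V/F(K₁−1)) = 0
⇒ V/F = [z₁(K₁−1)+z₂(K₂−1)] / [−(K₁−1)(K₂−1)] = 0.34944/1.42710 = 0.2449
Compositions from xᵢ = zᵢ/(1+V/F(Kᵢ−1)), yᵢ = Kᵢxᵢ:
  1: x = 0.2610, y = 0.7857
  2: x = 0.7390, y = 0.2143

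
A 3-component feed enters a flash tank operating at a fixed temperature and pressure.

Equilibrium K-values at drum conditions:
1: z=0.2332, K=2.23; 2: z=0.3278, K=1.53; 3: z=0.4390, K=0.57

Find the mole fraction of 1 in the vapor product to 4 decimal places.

Let β = V/F and solve Σ zᵢ(Kᵢ−1)/(1+β(Kᵢ−1)) = 0.
Feasibility: ΣzᵢKᵢ = 1.2718, Σzᵢ/Kᵢ = 1.0890 — both > 1, two phases present.
Newton iteration, β⁰ = 0.5:
  β = 0.5000: g = 0.07448, g' = -0.3245 → β = 0.7295
  β = 0.7295: g = 0.00143, g' = -0.3182 → β = 0.7340
Converged at β = 0.7340.
Compositions from xᵢ = zᵢ/(1+β(Kᵢ−1)), yᵢ = Kᵢxᵢ:
  1: x = 0.1226, y = 0.2733
  2: x = 0.2360, y = 0.3611
  3: x = 0.6414, y = 0.3656

y_1 = 0.2733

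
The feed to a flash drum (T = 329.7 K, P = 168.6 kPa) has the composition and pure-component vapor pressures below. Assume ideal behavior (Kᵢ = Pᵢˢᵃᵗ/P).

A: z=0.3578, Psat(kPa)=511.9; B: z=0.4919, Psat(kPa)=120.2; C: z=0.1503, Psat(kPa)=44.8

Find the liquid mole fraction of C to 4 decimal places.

Raoult's law: Kᵢ = Pᵢˢᵃᵗ/P = Pᵢˢᵃᵗ/168.6.
  K_A = 511.9/168.6 = 3.036180, K_B = 120.2/168.6 = 0.712930, K_C = 44.8/168.6 = 0.265718
Rachford–Rice: g(β) = Σ zᵢ(Kᵢ−1)/(1+β(Kᵢ−1)) = 0.
Check two-phase: ΣzᵢKᵢ = 1.4770 > 1 and Σzᵢ/Kᵢ = 1.3735 > 1, so g(0) = 0.4770 > 0 and g(1) = -0.3735 < 0.
Newton iteration, β⁰ = 0.7:
  β = 0.7000: g = -0.10341, g' = -0.6588 → β = 0.5430
  β = 0.5430: g = -0.00485, g' = -0.6156 → β = 0.5351
Converged at β = 0.5352.
Compositions from xᵢ = zᵢ/(1+β(Kᵢ−1)), yᵢ = Kᵢxᵢ:
  A: x = 0.1712, y = 0.5199
  B: x = 0.5812, y = 0.4143
  C: x = 0.2476, y = 0.0658

x_C = 0.2476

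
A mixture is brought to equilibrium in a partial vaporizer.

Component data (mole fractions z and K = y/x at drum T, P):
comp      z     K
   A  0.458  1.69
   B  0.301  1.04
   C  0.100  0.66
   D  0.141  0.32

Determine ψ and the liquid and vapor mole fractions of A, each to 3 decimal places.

Newton iteration, ψ⁰ = 0.38:
  ψ = 0.380: g = 0.0939, g' = -0.271 → ψ = 0.726
  ψ = 0.726: g = -0.0124, g' = -0.372 → ψ = 0.693
  ψ = 0.693: g = -0.0003, g' = -0.353 → ψ = 0.692
Converged at ψ = 0.692.
Compositions from xᵢ = zᵢ/(1+ψ(Kᵢ−1)), yᵢ = Kᵢxᵢ:
  A: x = 0.310, y = 0.524
  B: x = 0.293, y = 0.305
  C: x = 0.131, y = 0.086
  D: x = 0.266, y = 0.085

ψ = 0.692, x_A = 0.310, y_A = 0.524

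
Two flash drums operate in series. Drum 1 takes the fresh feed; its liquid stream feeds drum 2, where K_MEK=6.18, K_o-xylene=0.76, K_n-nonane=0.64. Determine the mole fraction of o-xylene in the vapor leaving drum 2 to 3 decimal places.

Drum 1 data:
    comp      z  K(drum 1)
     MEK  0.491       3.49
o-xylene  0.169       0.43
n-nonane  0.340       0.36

Drum 1:
Newton iteration, ψ₁⁰ = 0.5:
  ψ₁ = 0.500: g = 0.0899, g' = -1.013 → ψ₁ = 0.589
  ψ₁ = 0.589: g = 0.0016, g' = -0.984 → ψ₁ = 0.590
Converged at ψ₁ = 0.590.
Drum-1 compositions:
  MEK: x = 0.199, y = 0.694
  o-xylene: x = 0.255, y = 0.110
  n-nonane: x = 0.547, y = 0.197
Drum-2 feed = drum-1 liquid: z₂ = (0.1988, 0.2547, 0.5465).
Drum 2:
Rachford–Rice: g(ψ₂) = Σ zᵢ(Kᵢ−1)/(1+ψ₂(Kᵢ−1)) = 0.
Feasibility: ΣzᵢKᵢ = 1.772, Σzᵢ/Kᵢ = 1.221 — both > 1, two phases present.
Iterate (Newton) starting at ψ₂ = 0.66:
  ψ₂ = 0.660: g = -0.0977, g' = -0.416 → ψ₂ = 0.425
  ψ₂ = 0.425: g = 0.0212, g' = -0.637 → ψ₂ = 0.458
  ψ₂ = 0.458: g = 0.0008, g' = -0.589 → ψ₂ = 0.460
Converged at ψ₂ = 0.460.
  MEK: x = 0.059, y = 0.363
  o-xylene: x = 0.286, y = 0.218
  n-nonane: x = 0.655, y = 0.419

y_o-xylene (drum 2) = 0.218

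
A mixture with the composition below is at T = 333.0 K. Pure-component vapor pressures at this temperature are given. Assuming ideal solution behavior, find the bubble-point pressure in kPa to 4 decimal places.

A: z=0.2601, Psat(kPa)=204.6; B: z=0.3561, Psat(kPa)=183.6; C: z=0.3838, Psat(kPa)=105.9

Pbub = 159.2408 kPa

At the bubble point ψ → 0, so ΣzᵢKᵢ = 1 with Kᵢ = Pᵢˢᵃᵗ/P ⇒ P = ΣzᵢPᵢˢᵃᵗ.
P = 0.2601·204.6 + 0.3561·183.6 + 0.3838·105.9 = 159.2408 kPa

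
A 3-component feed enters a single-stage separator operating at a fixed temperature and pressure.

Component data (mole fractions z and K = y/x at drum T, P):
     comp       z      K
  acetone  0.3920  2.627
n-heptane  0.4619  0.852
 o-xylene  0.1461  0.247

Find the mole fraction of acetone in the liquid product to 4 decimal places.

x_acetone = 0.1858

Let ψ = V/F and solve Σ zᵢ(Kᵢ−1)/(1+ψ(Kᵢ−1)) = 0.
Check two-phase: ΣzᵢKᵢ = 1.4594 > 1 and Σzᵢ/Kᵢ = 1.2829 > 1, so g(0) = 0.4594 > 0 and g(1) = -0.2829 < 0.
Newton–Raphson from ψ = 0.5:
  ψ = 0.5000: g = 0.10142, g' = -0.5404 → ψ = 0.6877
  ψ = 0.6877: g = -0.00326, g' = -0.6000 → ψ = 0.6822
Converged at ψ = 0.6822.
Compositions from xᵢ = zᵢ/(1+ψ(Kᵢ−1)), yᵢ = Kᵢxᵢ:
  acetone: x = 0.1858, y = 0.4881
  n-heptane: x = 0.5138, y = 0.4377
  o-xylene: x = 0.3004, y = 0.0742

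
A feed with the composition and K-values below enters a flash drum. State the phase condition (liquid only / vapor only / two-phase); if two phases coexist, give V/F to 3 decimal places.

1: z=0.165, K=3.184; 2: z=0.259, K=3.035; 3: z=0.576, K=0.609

ΣzᵢKᵢ = 1.662; Σzᵢ/Kᵢ = 1.083.
Both exceed 1, so a two-phase solution exists.
Iterate (Newton) starting at ψ = 0.62:
  ψ = 0.620: g = 0.0888, g' = -0.505 → ψ = 0.796
  ψ = 0.796: g = 0.0058, g' = -0.447 → ψ = 0.809
Converged at ψ = 0.809.

two-phase, V/F = 0.809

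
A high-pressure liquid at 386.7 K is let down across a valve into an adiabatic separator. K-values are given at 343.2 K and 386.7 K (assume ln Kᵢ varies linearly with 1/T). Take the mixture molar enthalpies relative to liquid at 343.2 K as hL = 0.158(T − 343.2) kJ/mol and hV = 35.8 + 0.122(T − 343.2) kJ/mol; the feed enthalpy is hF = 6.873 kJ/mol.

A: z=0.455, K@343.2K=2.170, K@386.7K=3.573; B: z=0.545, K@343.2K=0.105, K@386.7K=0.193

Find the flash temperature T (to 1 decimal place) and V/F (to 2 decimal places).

Adiabatic flash: solve Rachford–Rice at each trial T, then check hF = ψ·hV(T) + (1−ψ)·hL(T).
  T = 343.2 K: K = (2.170, 0.105), RR gives ψ = 0.043, H_out = 1.524 kJ/mol
  T = 386.7 K: K = (3.573, 0.193), RR gives ψ = 0.352, H_out = 18.923 kJ/mol
  T = 364.9 K: K = (2.825, 0.145), RR gives ψ = 0.233, H_out = 11.601 kJ/mol
  T = 354.0 K: K = (2.484, 0.124), RR gives ψ = 0.152, H_out = 7.093 kJ/mol
  T = 348.6 K: K = (2.324, 0.114), RR gives ψ = 0.102, H_out = 4.488 kJ/mol
  T = 351.3 K: K = (2.404, 0.119), RR gives ψ = 0.128, H_out = 5.829 kJ/mol
  T = 352.6 K: K = (2.442, 0.121), RR gives ψ = 0.140, H_out = 6.447 kJ/mol
Linear interpolation between T = 352.6 (H_out = 6.447) and T = 354.0 (H_out = 7.093) on hF = 6.873 gives T ≈ 353.5 K, at which ψ = 0.15.

T = 353.5 K, V/F = 0.15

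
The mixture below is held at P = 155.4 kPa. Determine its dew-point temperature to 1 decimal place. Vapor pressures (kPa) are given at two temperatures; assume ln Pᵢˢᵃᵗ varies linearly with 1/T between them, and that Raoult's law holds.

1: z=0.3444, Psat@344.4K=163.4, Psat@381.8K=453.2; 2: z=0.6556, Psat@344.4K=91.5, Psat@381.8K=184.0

Dew-point temperature: Σzᵢ·P/Pᵢˢᵃᵗ(T) = 1. Interpolate ln Pᵢˢᵃᵗ = aᵢ + bᵢ/T.
  T = 344.4 K: ΣzᵢP/Pᵢˢᵃᵗ = 1.4410
  T = 381.8 K: ΣzᵢP/Pᵢˢᵃᵗ = 0.6718
  T = 363.1 K: ΣzᵢP/Pᵢˢᵃᵗ = 0.9628
  T = 353.8 K: ΣzᵢP/Pᵢˢᵃᵗ = 1.1696
  T = 358.5 K: ΣzᵢP/Pᵢˢᵃᵗ = 1.0586
  T = 360.8 K: ΣzᵢP/Pᵢˢᵃᵗ = 1.0092
  T = 362.0 K: ΣzᵢP/Pᵢˢᵃᵗ = 0.9846
Interpolating between 360.8 K and 362.0 K gives T ≈ 361.2 K.

T = 361.2 K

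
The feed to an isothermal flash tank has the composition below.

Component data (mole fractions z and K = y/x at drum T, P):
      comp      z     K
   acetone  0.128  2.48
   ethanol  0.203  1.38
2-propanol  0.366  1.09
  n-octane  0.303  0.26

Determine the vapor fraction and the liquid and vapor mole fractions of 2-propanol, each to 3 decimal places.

ψ = 0.169, x_2-propanol = 0.361, y_2-propanol = 0.393

Newton iteration, ψ⁰ = 0.34:
  ψ = 0.340: g = -0.0733, g' = -0.446 → ψ = 0.176
  ψ = 0.176: g = -0.0026, g' = -0.424 → ψ = 0.169
Converged at ψ = 0.169.
Compositions from xᵢ = zᵢ/(1+ψ(Kᵢ−1)), yᵢ = Kᵢxᵢ:
  acetone: x = 0.102, y = 0.254
  ethanol: x = 0.191, y = 0.263
  2-propanol: x = 0.361, y = 0.393
  n-octane: x = 0.346, y = 0.090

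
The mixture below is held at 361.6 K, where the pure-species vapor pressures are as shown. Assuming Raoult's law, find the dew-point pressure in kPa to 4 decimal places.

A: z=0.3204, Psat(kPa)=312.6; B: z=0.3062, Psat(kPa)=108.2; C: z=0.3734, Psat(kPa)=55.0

At the dew point ψ → 1, so Σzᵢ/Kᵢ = 1 with Kᵢ = Pᵢˢᵃᵗ/P ⇒ 1/P = Σzᵢ/Pᵢˢᵃᵗ.
1/P = 0.3204/312.6 + 0.3062/108.2 + 0.3734/55.0 = 0.0106440 ⇒ P = 93.9498 kPa

Pdew = 93.9498 kPa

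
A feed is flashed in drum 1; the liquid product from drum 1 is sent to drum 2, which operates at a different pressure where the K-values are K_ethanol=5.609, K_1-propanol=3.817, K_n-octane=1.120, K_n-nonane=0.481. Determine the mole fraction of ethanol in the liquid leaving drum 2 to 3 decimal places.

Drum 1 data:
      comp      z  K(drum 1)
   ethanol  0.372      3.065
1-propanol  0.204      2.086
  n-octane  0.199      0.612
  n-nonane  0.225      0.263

x_ethanol (drum 2) = 0.041

Drum 1:
Let ψ₁ = V/F and solve Σ zᵢ(Kᵢ−1)/(1+ψ₁(Kᵢ−1)) = 0.
Feasibility: ΣzᵢKᵢ = 1.747, Σzᵢ/Kᵢ = 1.400 — both > 1, two phases present.
Iterate (Newton) starting at ψ₁ = 0.32:
  ψ₁ = 0.320: g = 0.3218, g' = -0.956 → ψ₁ = 0.657
  ψ₁ = 0.657: g = 0.0305, g' = -0.881 → ψ₁ = 0.691
Converged at ψ₁ = 0.691.
Drum-1 compositions:
  ethanol: x = 0.153, y = 0.470
  1-propanol: x = 0.117, y = 0.243
  n-octane: x = 0.272, y = 0.166
  n-nonane: x = 0.458, y = 0.121
Drum-2 feed = drum-1 liquid: z₂ = (0.1533, 0.1166, 0.2718, 0.4583).
Drum 2:
Rachford–Rice: g(ψ₂) = Σ zᵢ(Kᵢ−1)/(1+ψ₂(Kᵢ−1)) = 0.
Check two-phase: ΣzᵢKᵢ = 1.830 > 1 and Σzᵢ/Kᵢ = 1.253 > 1, so g(0) = 0.830 > 0 and g(1) = -0.253 < 0.
Newton iteration, ψ₂⁰ = 0.5:
  ψ₂ = 0.500: g = 0.0598, g' = -0.686 → ψ₂ = 0.587
  ψ₂ = 0.587: g = 0.0028, g' = -0.627 → ψ₂ = 0.592
Converged at ψ₂ = 0.592.
  ethanol: x = 0.041, y = 0.231
  1-propanol: x = 0.044, y = 0.167
  n-octane: x = 0.254, y = 0.284
  n-nonane: x = 0.661, y = 0.318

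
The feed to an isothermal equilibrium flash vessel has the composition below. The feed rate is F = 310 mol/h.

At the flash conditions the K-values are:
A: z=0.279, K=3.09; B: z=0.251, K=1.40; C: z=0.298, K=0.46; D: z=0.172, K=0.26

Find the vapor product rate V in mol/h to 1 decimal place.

Rachford–Rice: g(β) = Σ zᵢ(Kᵢ−1)/(1+β(Kᵢ−1)) = 0.
g(0) = ΣzᵢKᵢ − 1 = 0.395 and g(1) = 1 − Σzᵢ/Kᵢ = -0.579, so a root lies in (0, 1).
Iterate (Newton) starting at β = 0.49:
  β = 0.490: g = -0.0465, g' = -0.718 → β = 0.425
Converged at β = 0.425.
Then V = β·F = 0.4251·310 = 131.8 mol/h and L = F − V = 178.2 mol/h.

V = 131.8 mol/h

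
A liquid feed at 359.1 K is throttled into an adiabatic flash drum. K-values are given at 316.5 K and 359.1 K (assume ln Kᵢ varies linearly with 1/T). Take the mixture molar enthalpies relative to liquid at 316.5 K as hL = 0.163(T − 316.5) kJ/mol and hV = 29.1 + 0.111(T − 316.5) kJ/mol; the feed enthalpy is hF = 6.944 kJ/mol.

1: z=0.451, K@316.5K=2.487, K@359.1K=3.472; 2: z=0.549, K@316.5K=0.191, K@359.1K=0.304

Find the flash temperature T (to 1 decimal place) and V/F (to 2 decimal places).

T = 320.7 K, V/F = 0.22

Adiabatic flash: solve Rachford–Rice at each trial T, then check hF = ψ·hV(T) + (1−ψ)·hL(T).
  T = 316.5 K: K = (2.487, 0.191), RR gives ψ = 0.188, H_out = 5.479 kJ/mol
  T = 359.1 K: K = (3.472, 0.304), RR gives ψ = 0.426, H_out = 18.394 kJ/mol
  T = 337.8 K: K = (2.970, 0.245), RR gives ψ = 0.318, H_out = 12.380 kJ/mol
  T = 327.1 K: K = (2.724, 0.217), RR gives ψ = 0.257, H_out = 9.079 kJ/mol
  T = 321.8 K: K = (2.605, 0.204), RR gives ψ = 0.224, H_out = 7.330 kJ/mol
  T = 319.1 K: K = (2.545, 0.197), RR gives ψ = 0.206, H_out = 6.401 kJ/mol
  T = 320.5 K: K = (2.576, 0.201), RR gives ψ = 0.216, H_out = 6.886 kJ/mol
Linear interpolation between T = 320.5 (H_out = 6.886) and T = 321.8 (H_out = 7.330) on hF = 6.944 gives T ≈ 320.7 K, at which ψ = 0.22.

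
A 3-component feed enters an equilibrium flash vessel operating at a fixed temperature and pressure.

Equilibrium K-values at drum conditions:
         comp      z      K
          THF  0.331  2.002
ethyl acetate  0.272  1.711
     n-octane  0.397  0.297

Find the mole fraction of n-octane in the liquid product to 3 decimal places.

x_n-octane = 0.552

Let β = V/F and solve Σ zᵢ(Kᵢ−1)/(1+β(Kᵢ−1)) = 0.
g(0) = ΣzᵢKᵢ − 1 = 0.246 and g(1) = 1 − Σzᵢ/Kᵢ = -0.661, so a root lies in (0, 1).
Newton iteration, β⁰ = 0.7:
  β = 0.700: g = -0.2254, g' = -0.937 → β = 0.459
  β = 0.459: g = -0.0393, g' = -0.662 → β = 0.400
  β = 0.400: g = -0.0009, g' = -0.632 → β = 0.399
Converged at β = 0.399.
Compositions from xᵢ = zᵢ/(1+β(Kᵢ−1)), yᵢ = Kᵢxᵢ:
  THF: x = 0.237, y = 0.474
  ethyl acetate: x = 0.212, y = 0.363
  n-octane: x = 0.552, y = 0.164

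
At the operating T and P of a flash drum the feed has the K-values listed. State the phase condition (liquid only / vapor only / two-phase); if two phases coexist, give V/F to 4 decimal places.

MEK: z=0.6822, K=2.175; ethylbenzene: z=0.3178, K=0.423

ΣzᵢKᵢ = 1.6182; Σzᵢ/Kᵢ = 1.0650.
Both exceed 1, so a two-phase solution exists.
Rachford–Rice: g(ψ) = Σ zᵢ(Kᵢ−1)/(1+ψ(Kᵢ−1)) = 0.
Binary case is linear: z₁(K₁−1)(1+ψ(K₂−1)) + z₂(K₂−1)(1+ψ(K₁−1)) = 0
⇒ ψ = [z₁(K₁−1)+z₂(K₂−1)] / [−(K₁−1)(K₂−1)] = 0.61821/0.67797 = 0.9119

two-phase, V/F = 0.9119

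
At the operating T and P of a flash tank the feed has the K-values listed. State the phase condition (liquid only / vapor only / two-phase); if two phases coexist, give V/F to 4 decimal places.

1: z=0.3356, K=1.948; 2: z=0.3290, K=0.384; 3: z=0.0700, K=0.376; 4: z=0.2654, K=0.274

ΣzᵢKᵢ = 0.8791; Σzᵢ/Kᵢ = 2.1838.
Since ΣzᵢKᵢ < 1 the mixture is below its bubble point — single liquid phase.

liquid only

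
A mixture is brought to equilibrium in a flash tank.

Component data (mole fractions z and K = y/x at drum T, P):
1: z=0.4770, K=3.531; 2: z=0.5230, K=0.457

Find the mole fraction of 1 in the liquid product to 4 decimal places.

x_1 = 0.1766

Binary case is linear: z₁(K₁−1)(1+ψ(K₂−1)) + z₂(K₂−1)(1+ψ(K₁−1)) = 0
⇒ ψ = [z₁(K₁−1)+z₂(K₂−1)] / [−(K₁−1)(K₂−1)] = 0.92330/1.37433 = 0.6718
Compositions from xᵢ = zᵢ/(1+ψ(Kᵢ−1)), yᵢ = Kᵢxᵢ:
  1: x = 0.1766, y = 0.6237
  2: x = 0.8234, y = 0.3763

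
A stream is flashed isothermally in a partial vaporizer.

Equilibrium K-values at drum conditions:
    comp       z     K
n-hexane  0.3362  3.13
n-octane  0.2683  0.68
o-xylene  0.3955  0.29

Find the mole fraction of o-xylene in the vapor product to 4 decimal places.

Rachford–Rice: g(V/F) = Σ zᵢ(Kᵢ−1)/(1+V/F(Kᵢ−1)) = 0.
Feasibility: ΣzᵢKᵢ = 1.3494, Σzᵢ/Kᵢ = 1.8658 — both > 1, two phases present.
Newton iteration, V/F⁰ = 0.64:
  V/F = 0.6400: g = -0.31962, g' = -0.9863 → V/F = 0.3160
  V/F = 0.3160: g = -0.02948, g' = -0.9103 → V/F = 0.2836
  V/F = 0.2836: g = 0.00044, g' = -0.9386 → V/F = 0.2840
Converged at V/F = 0.2840.
Compositions from xᵢ = zᵢ/(1+V/F(Kᵢ−1)), yᵢ = Kᵢxᵢ:
  n-hexane: x = 0.2095, y = 0.6556
  n-octane: x = 0.2951, y = 0.2007
  o-xylene: x = 0.4954, y = 0.1437

y_o-xylene = 0.1437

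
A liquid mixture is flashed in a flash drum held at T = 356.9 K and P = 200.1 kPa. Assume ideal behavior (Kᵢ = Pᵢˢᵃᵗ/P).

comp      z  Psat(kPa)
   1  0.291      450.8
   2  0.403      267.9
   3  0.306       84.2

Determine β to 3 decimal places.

Raoult's law: Kᵢ = Pᵢˢᵃᵗ/P = Pᵢˢᵃᵗ/200.1.
  K_1 = 450.8/200.1 = 2.25287, K_2 = 267.9/200.1 = 1.33883, K_3 = 84.2/200.1 = 0.42079
Material balance + equilibrium reduce to Σ zᵢ(Kᵢ−1)/(1+β(Kᵢ−1)) = 0.
g(0) = ΣzᵢKᵢ − 1 = 0.324 and g(1) = 1 − Σzᵢ/Kᵢ = -0.157, so a root lies in (0, 1).
Newton–Raphson from β = 0.34:
  β = 0.340: g = 0.1574, g' = -0.421 → β = 0.714
Converged at β = 0.714.

β = 0.714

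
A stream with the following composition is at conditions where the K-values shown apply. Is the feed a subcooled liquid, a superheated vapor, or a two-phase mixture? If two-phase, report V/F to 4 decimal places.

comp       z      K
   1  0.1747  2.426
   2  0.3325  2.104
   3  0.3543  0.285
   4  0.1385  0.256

two-phase, V/F = 0.2940

ΣzᵢKᵢ = 1.2598; Σzᵢ/Kᵢ = 2.0142.
Both exceed 1, so a two-phase solution exists.
Iterate (Newton) starting at ψ = 0.5:
  ψ = 0.5000: g = -0.17641, g' = -0.9225 → ψ = 0.3088
  ψ = 0.3088: g = -0.01214, g' = -0.8242 → ψ = 0.2940
Converged at ψ = 0.2940.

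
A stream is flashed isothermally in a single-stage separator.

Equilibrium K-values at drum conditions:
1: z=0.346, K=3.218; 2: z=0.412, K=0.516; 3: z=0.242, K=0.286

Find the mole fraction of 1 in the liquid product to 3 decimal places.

x_1 = 0.206

Newton iteration, β⁰ = 0.5:
  β = 0.500: g = -0.1679, g' = -0.849 → β = 0.302
  β = 0.302: g = 0.0055, g' = -0.943 → β = 0.308
Converged at β = 0.308.
Compositions from xᵢ = zᵢ/(1+β(Kᵢ−1)), yᵢ = Kᵢxᵢ:
  1: x = 0.206, y = 0.661
  2: x = 0.484, y = 0.250
  3: x = 0.310, y = 0.089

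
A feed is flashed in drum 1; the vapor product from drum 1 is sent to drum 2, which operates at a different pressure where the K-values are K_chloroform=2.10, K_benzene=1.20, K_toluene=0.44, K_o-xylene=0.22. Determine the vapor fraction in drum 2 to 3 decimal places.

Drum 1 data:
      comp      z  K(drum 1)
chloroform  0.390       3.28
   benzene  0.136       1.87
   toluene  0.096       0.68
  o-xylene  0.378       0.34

V/F (drum 2) = 0.608

Drum 1:
Newton–Raphson from ψ₁ = 0.64:
  ψ₁ = 0.640: g = -0.0330, g' = -0.887 → ψ₁ = 0.603
  ψ₁ = 0.603: g = -0.0003, g' = -0.873 → ψ₁ = 0.602
Converged at ψ₁ = 0.602.
Drum-1 compositions:
  chloroform: x = 0.164, y = 0.539
  benzene: x = 0.089, y = 0.167
  toluene: x = 0.119, y = 0.081
  o-xylene: x = 0.628, y = 0.213
Drum-2 feed = drum-1 vapor: z₂ = (0.5389, 0.1669, 0.0809, 0.2134).
Drum 2:
Let ψ₂ = V/F and solve Σ zᵢ(Kᵢ−1)/(1+ψ₂(Kᵢ−1)) = 0.
g(0) = ΣzᵢKᵢ − 1 = 0.414 and g(1) = 1 − Σzᵢ/Kᵢ = -0.549, so a root lies in (0, 1).
Iterate (Newton) starting at ψ₂ = 0.6:
  ψ₂ = 0.600: g = 0.0059, g' = -0.758 → ψ₂ = 0.608
Converged at ψ₂ = 0.608.
  chloroform: x = 0.323, y = 0.678
  benzene: x = 0.149, y = 0.179
  toluene: x = 0.123, y = 0.054
  o-xylene: x = 0.406, y = 0.089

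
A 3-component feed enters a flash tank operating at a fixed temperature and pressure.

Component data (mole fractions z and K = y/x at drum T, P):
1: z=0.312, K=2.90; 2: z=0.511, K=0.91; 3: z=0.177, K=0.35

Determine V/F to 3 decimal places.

Rachford–Rice: g(V/F) = Σ zᵢ(Kᵢ−1)/(1+V/F(Kᵢ−1)) = 0.
Feasibility: ΣzᵢKᵢ = 1.432, Σzᵢ/Kᵢ = 1.175 — both > 1, two phases present.
Newton–Raphson from V/F = 0.5:
  V/F = 0.500: g = 0.0854, g' = -0.465 → V/F = 0.684
  V/F = 0.684: g = 0.0018, g' = -0.460 → V/F = 0.688
Converged at V/F = 0.688.

V/F = 0.688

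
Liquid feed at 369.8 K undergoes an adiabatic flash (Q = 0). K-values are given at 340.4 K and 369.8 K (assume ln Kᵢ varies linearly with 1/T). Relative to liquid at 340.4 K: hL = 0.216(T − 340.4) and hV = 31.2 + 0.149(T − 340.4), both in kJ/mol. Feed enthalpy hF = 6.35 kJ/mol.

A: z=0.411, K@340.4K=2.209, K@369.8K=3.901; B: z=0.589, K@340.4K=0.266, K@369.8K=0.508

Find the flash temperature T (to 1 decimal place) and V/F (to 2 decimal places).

Adiabatic flash: solve Rachford–Rice at each trial T, then check hF = ψ·hV(T) + (1−ψ)·hL(T).
  T = 340.4 K: K = (2.209, 0.266), RR gives ψ = 0.073, H_out = 2.270 kJ/mol
  T = 369.8 K: K = (3.901, 0.508), RR gives ψ = 0.632, H_out = 24.834 kJ/mol
  T = 355.1 K: K = (2.970, 0.373), RR gives ψ = 0.356, H_out = 13.935 kJ/mol
  T = 347.8 K: K = (2.572, 0.316), RR gives ψ = 0.226, H_out = 8.552 kJ/mol
  T = 344.1 K: K = (2.386, 0.290), RR gives ψ = 0.154, H_out = 5.568 kJ/mol
  T = 346.0 K: K = (2.480, 0.303), RR gives ψ = 0.192, H_out = 7.131 kJ/mol
  T = 345.1 K: K = (2.435, 0.297), RR gives ψ = 0.174, H_out = 6.400 kJ/mol
Linear interpolation between T = 344.1 (H_out = 5.568) and T = 345.1 (H_out = 6.400) on hF = 6.35 gives T ≈ 345.0 K, at which ψ = 0.17.

T = 345.0 K, V/F = 0.17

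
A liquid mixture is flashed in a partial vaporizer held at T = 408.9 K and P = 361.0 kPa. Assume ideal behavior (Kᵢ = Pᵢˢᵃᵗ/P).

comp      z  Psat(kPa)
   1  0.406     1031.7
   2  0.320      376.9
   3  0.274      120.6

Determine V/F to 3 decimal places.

V/F = 0.700

Raoult's law: Kᵢ = Pᵢˢᵃᵗ/P = Pᵢˢᵃᵗ/361.0.
  K_1 = 1031.7/361.0 = 2.85789, K_2 = 376.9/361.0 = 1.04404, K_3 = 120.6/361.0 = 0.33407
Iterate (Newton) starting at V/F = 0.66:
  V/F = 0.660: g = 0.0270, g' = -0.670 → V/F = 0.700
Converged at V/F = 0.700.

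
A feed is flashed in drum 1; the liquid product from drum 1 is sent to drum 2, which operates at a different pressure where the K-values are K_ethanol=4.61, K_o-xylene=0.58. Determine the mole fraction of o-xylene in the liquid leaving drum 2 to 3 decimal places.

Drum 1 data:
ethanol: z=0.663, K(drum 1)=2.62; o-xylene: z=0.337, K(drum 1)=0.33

Drum 1:
Binary case is linear: z₁(K₁−1)(1+ψ₁(K₂−1)) + z₂(K₂−1)(1+ψ₁(K₁−1)) = 0
⇒ ψ₁ = [z₁(K₁−1)+z₂(K₂−1)] / [−(K₁−1)(K₂−1)] = 0.8483/1.0854 = 0.782
Drum-1 compositions:
  ethanol: x = 0.293, y = 0.767
  o-xylene: x = 0.707, y = 0.233
Drum-2 feed = drum-1 liquid: z₂ = (0.2926, 0.7074).
Drum 2:
Let ψ₂ = V/F and solve Σ zᵢ(Kᵢ−1)/(1+ψ₂(Kᵢ−1)) = 0.
g(0) = ΣzᵢKᵢ − 1 = 0.759 and g(1) = 1 − Σzᵢ/Kᵢ = -0.283, so a root lies in (0, 1).
Newton–Raphson from ψ₂ = 0.5:
  ψ₂ = 0.500: g = 0.0004, g' = -0.685 → ψ₂ = 0.501
Converged at ψ₂ = 0.501.
  ethanol: x = 0.104, y = 0.480
  o-xylene: x = 0.896, y = 0.520

x_o-xylene (drum 2) = 0.896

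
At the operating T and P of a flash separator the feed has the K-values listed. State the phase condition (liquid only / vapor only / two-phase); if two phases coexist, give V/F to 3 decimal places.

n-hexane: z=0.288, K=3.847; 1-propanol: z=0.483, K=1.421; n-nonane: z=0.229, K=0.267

ΣzᵢKᵢ = 1.855; Σzᵢ/Kᵢ = 1.272.
Both exceed 1, so a two-phase solution exists.
Newton–Raphson from ψ = 0.45:
  ψ = 0.450: g = 0.2799, g' = -0.783 → ψ = 0.807
  ψ = 0.807: g = -0.0110, g' = -1.001 → ψ = 0.796
Converged at ψ = 0.796.

two-phase, V/F = 0.796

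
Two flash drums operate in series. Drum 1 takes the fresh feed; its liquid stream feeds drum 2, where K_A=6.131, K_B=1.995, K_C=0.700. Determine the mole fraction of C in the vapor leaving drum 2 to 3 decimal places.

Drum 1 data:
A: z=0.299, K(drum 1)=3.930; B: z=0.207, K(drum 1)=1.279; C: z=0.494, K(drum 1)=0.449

Drum 1:
Rachford–Rice: g(ψ₁) = Σ zᵢ(Kᵢ−1)/(1+ψ₁(Kᵢ−1)) = 0.
Check two-phase: ΣzᵢKᵢ = 1.662 > 1 and Σzᵢ/Kᵢ = 1.338 > 1, so g(0) = 0.662 > 0 and g(1) = -0.338 < 0.
Iterate (Newton) starting at ψ₁ = 0.5:
  ψ₁ = 0.500: g = 0.0304, g' = -0.721 → ψ₁ = 0.542
  ψ₁ = 0.542: g = 0.0005, g' = -0.700 → ψ₁ = 0.543
Converged at ψ₁ = 0.543.
Drum-1 compositions:
  A: x = 0.115, y = 0.454
  B: x = 0.180, y = 0.230
  C: x = 0.705, y = 0.316
Drum-2 feed = drum-1 liquid: z₂ = (0.1154, 0.1798, 0.7048).
Drum 2:
Rachford–Rice: g(ψ₂) = Σ zᵢ(Kᵢ−1)/(1+ψ₂(Kᵢ−1)) = 0.
Check two-phase: ΣzᵢKᵢ = 1.560 > 1 and Σzᵢ/Kᵢ = 1.116 > 1, so g(0) = 0.560 > 0 and g(1) = -0.116 < 0.
Iterate (Newton) starting at ψ₂ = 0.5:
  ψ₂ = 0.500: g = 0.0368, g' = -0.406 → ψ₂ = 0.591
  ψ₂ = 0.591: g = 0.0026, g' = -0.351 → ψ₂ = 0.598
Converged at ψ₂ = 0.598.
  A: x = 0.028, y = 0.174
  B: x = 0.113, y = 0.225
  C: x = 0.859, y = 0.601

y_C (drum 2) = 0.601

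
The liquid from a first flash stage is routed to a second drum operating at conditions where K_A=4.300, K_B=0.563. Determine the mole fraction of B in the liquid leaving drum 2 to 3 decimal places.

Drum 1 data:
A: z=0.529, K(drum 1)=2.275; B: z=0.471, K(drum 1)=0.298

x_B (drum 2) = 0.883

Drum 1:
Binary case is linear: z₁(K₁−1)(1+ψ₁(K₂−1)) + z₂(K₂−1)(1+ψ₁(K₁−1)) = 0
⇒ ψ₁ = [z₁(K₁−1)+z₂(K₂−1)] / [−(K₁−1)(K₂−1)] = 0.3438/0.8950 = 0.384
Drum-1 compositions:
  A: x = 0.355, y = 0.808
  B: x = 0.645, y = 0.192
Drum-2 feed = drum-1 liquid: z₂ = (0.3551, 0.6449).
Drum 2:
Material balance + equilibrium reduce to Σ zᵢ(Kᵢ−1)/(1+ψ₂(Kᵢ−1)) = 0.
g(0) = ΣzᵢKᵢ − 1 = 0.890 and g(1) = 1 − Σzᵢ/Kᵢ = -0.228, so a root lies in (0, 1).
Newton–Raphson from ψ₂ = 0.5:
  ψ₂ = 0.500: g = 0.0816, g' = -0.752 → ψ₂ = 0.608
  ψ₂ = 0.608: g = 0.0057, g' = -0.656 → ψ₂ = 0.617
Converged at ψ₂ = 0.617.
  A: x = 0.117, y = 0.503
  B: x = 0.883, y = 0.497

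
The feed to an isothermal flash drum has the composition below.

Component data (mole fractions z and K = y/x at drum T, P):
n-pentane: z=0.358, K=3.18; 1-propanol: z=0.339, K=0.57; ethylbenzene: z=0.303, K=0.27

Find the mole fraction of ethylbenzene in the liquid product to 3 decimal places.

Let ψ = V/F and solve Σ zᵢ(Kᵢ−1)/(1+ψ(Kᵢ−1)) = 0.
Check two-phase: ΣzᵢKᵢ = 1.413 > 1 and Σzᵢ/Kᵢ = 1.830 > 1, so g(0) = 0.413 > 0 and g(1) = -0.830 < 0.
Iterate (Newton) starting at ψ = 0.5:
  ψ = 0.500: g = -0.1606, g' = -0.892 → ψ = 0.320
  ψ = 0.320: g = 0.0022, g' = -0.950 → ψ = 0.322
Converged at ψ = 0.322.
Compositions from xᵢ = zᵢ/(1+ψ(Kᵢ−1)), yᵢ = Kᵢxᵢ:
  n-pentane: x = 0.210, y = 0.669
  1-propanol: x = 0.394, y = 0.224
  ethylbenzene: x = 0.396, y = 0.107

x_ethylbenzene = 0.396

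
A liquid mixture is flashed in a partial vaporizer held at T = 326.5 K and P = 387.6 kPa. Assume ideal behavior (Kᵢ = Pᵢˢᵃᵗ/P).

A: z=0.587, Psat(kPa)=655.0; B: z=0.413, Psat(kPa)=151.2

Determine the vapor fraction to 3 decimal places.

Raoult's law: Kᵢ = Pᵢˢᵃᵗ/P = Pᵢˢᵃᵗ/387.6.
  K_A = 655.0/387.6 = 1.68989, K_B = 151.2/387.6 = 0.39009
Material balance + equilibrium reduce to Σ zᵢ(Kᵢ−1)/(1+ψ(Kᵢ−1)) = 0.
g(0) = ΣzᵢKᵢ − 1 = 0.153 and g(1) = 1 − Σzᵢ/Kᵢ = -0.406, so a root lies in (0, 1).
Newton iteration, ψ⁰ = 0.56:
  ψ = 0.560: g = -0.0904, g' = -0.500 → ψ = 0.379
  ψ = 0.379: g = -0.0066, g' = -0.435 → ψ = 0.364
Converged at ψ = 0.364.

ψ = 0.364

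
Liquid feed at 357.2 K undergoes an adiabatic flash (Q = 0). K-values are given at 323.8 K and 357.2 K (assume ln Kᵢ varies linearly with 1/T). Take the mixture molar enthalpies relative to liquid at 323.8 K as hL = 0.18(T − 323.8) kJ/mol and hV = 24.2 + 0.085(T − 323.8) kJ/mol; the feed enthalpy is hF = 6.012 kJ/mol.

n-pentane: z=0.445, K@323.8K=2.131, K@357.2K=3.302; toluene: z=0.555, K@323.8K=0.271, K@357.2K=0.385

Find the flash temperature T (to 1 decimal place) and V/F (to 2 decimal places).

T = 329.9 K, V/F = 0.21

Adiabatic flash: solve Rachford–Rice at each trial T, then check hF = ψ·hV(T) + (1−ψ)·hL(T).
  T = 323.8 K: K = (2.131, 0.271), RR gives ψ = 0.120, H_out = 2.897 kJ/mol
  T = 357.2 K: K = (3.302, 0.385), RR gives ψ = 0.482, H_out = 16.157 kJ/mol
  T = 340.5 K: K = (2.681, 0.326), RR gives ψ = 0.330, H_out = 10.467 kJ/mol
  T = 332.1 K: K = (2.396, 0.298), RR gives ψ = 0.236, H_out = 7.017 kJ/mol
  T = 328.0 K: K = (2.263, 0.284), RR gives ψ = 0.182, H_out = 5.094 kJ/mol
  T = 330.1 K: K = (2.330, 0.291), RR gives ψ = 0.211, H_out = 6.103 kJ/mol
Linear interpolation between T = 328.0 (H_out = 5.094) and T = 330.1 (H_out = 6.103) on hF = 6.012 gives T ≈ 329.9 K, at which ψ = 0.21.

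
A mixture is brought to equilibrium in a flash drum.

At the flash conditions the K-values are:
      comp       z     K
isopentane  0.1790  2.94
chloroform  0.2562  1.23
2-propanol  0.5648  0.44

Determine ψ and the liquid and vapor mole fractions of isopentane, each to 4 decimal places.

Let ψ = V/F and solve Σ zᵢ(Kᵢ−1)/(1+ψ(Kᵢ−1)) = 0.
Check two-phase: ΣzᵢKᵢ = 1.0899 > 1 and Σzᵢ/Kᵢ = 1.5528 > 1, so g(0) = 0.0899 > 0 and g(1) = -0.5528 < 0.
Newton iteration, ψ⁰ = 0.5:
  ψ = 0.5000: g = -0.21017, g' = -0.5262 → ψ = 0.1006
  ψ = 0.1006: g = 0.01300, g' = -0.6835 → ψ = 0.1196
  ψ = 0.1196: g = 0.00023, g' = -0.6601 → ψ = 0.1199
Converged at ψ = 0.1199.
Compositions from xᵢ = zᵢ/(1+ψ(Kᵢ−1)), yᵢ = Kᵢxᵢ:
  isopentane: x = 0.1452, y = 0.4269
  chloroform: x = 0.2493, y = 0.3067
  2-propanol: x = 0.6055, y = 0.2664

ψ = 0.1199, x_isopentane = 0.1452, y_isopentane = 0.4269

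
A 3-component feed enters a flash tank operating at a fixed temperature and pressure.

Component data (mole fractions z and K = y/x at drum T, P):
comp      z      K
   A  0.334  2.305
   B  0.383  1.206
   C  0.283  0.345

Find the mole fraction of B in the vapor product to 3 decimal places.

y_B = 0.410

Let ψ = V/F and solve Σ zᵢ(Kᵢ−1)/(1+ψ(Kᵢ−1)) = 0.
Check two-phase: ΣzᵢKᵢ = 1.329 > 1 and Σzᵢ/Kᵢ = 1.283 > 1, so g(0) = 0.329 > 0 and g(1) = -0.283 < 0.
Iterate (Newton) starting at ψ = 0.5:
  ψ = 0.500: g = 0.0597, g' = -0.490 → ψ = 0.622
  ψ = 0.622: g = -0.0021, g' = -0.532 → ψ = 0.618
Converged at ψ = 0.618.
Compositions from xᵢ = zᵢ/(1+ψ(Kᵢ−1)), yᵢ = Kᵢxᵢ:
  A: x = 0.185, y = 0.426
  B: x = 0.340, y = 0.410
  C: x = 0.475, y = 0.164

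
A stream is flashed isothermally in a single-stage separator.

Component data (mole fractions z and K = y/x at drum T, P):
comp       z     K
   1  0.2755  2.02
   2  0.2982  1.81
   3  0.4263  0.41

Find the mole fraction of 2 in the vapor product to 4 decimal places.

Material balance + equilibrium reduce to Σ zᵢ(Kᵢ−1)/(1+ψ(Kᵢ−1)) = 0.
Feasibility: ΣzᵢKᵢ = 1.2710, Σzᵢ/Kᵢ = 1.3409 — both > 1, two phases present.
Newton–Raphson from ψ = 0.44:
  ψ = 0.4400: g = 0.03233, g' = -0.5136 → ψ = 0.5030
  ψ = 0.5030: g = -0.00029, g' = -0.5240 → ψ = 0.5024
Converged at ψ = 0.5024.
Compositions from xᵢ = zᵢ/(1+ψ(Kᵢ−1)), yᵢ = Kᵢxᵢ:
  1: x = 0.1822, y = 0.3680
  2: x = 0.2119, y = 0.3836
  3: x = 0.6059, y = 0.2484

y_2 = 0.3836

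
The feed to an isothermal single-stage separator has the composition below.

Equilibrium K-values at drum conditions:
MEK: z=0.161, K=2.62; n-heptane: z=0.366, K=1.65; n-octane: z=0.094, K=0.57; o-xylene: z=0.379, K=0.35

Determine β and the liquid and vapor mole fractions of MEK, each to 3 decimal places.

Material balance + equilibrium reduce to Σ zᵢ(Kᵢ−1)/(1+β(Kᵢ−1)) = 0.
g(0) = ΣzᵢKᵢ − 1 = 0.212 and g(1) = 1 − Σzᵢ/Kᵢ = -0.531, so a root lies in (0, 1).
Newton iteration, β⁰ = 0.5:
  β = 0.500: g = -0.0928, g' = -0.597 → β = 0.344
  β = 0.344: g = -0.0031, g' = -0.567 → β = 0.339
Converged at β = 0.339.
Compositions from xᵢ = zᵢ/(1+β(Kᵢ−1)), yᵢ = Kᵢxᵢ:
  MEK: x = 0.104, y = 0.272
  n-heptane: x = 0.300, y = 0.495
  n-octane: x = 0.110, y = 0.063
  o-xylene: x = 0.486, y = 0.170

β = 0.339, x_MEK = 0.104, y_MEK = 0.272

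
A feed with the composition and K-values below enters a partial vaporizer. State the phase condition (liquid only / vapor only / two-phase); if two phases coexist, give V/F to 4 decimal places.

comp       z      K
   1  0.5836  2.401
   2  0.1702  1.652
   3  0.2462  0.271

two-phase, V/F = 0.8260

ΣzᵢKᵢ = 1.7491; Σzᵢ/Kᵢ = 1.2546.
Both exceed 1, so a two-phase solution exists.
Let ψ = V/F and solve Σ zᵢ(Kᵢ−1)/(1+ψ(Kᵢ−1)) = 0.
Iterate (Newton) starting at ψ = 0.5:
  ψ = 0.5000: g = 0.28208, g' = -0.7613 → ψ = 0.8705
  ψ = 0.8705: g = -0.05207, g' = -1.2420 → ψ = 0.8286
  ψ = 0.8286: g = -0.00289, g' = -1.1104 → ψ = 0.8260
Converged at ψ = 0.8260.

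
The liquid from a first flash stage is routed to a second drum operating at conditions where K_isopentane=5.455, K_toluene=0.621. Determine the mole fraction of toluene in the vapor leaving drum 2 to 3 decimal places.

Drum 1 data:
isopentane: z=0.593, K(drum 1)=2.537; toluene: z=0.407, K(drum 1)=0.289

y_toluene (drum 2) = 0.572

Drum 1:
Let ψ₁ = V/F and solve Σ zᵢ(Kᵢ−1)/(1+ψ₁(Kᵢ−1)) = 0.
g(0) = ΣzᵢKᵢ − 1 = 0.622 and g(1) = 1 − Σzᵢ/Kᵢ = -0.642, so a root lies in (0, 1).
Binary case is linear: z₁(K₁−1)(1+ψ₁(K₂−1)) + z₂(K₂−1)(1+ψ₁(K₁−1)) = 0
⇒ ψ₁ = [z₁(K₁−1)+z₂(K₂−1)] / [−(K₁−1)(K₂−1)] = 0.6221/1.0928 = 0.569
Drum-1 compositions:
  isopentane: x = 0.316, y = 0.802
  toluene: x = 0.684, y = 0.198
Drum-2 feed = drum-1 liquid: z₂ = (0.3163, 0.6837).
Drum 2:
Let ψ₂ = V/F and solve Σ zᵢ(Kᵢ−1)/(1+ψ₂(Kᵢ−1)) = 0.
g(0) = ΣzᵢKᵢ − 1 = 1.150 and g(1) = 1 − Σzᵢ/Kᵢ = -0.159, so a root lies in (0, 1).
Newton–Raphson from ψ₂ = 0.43:
  ψ₂ = 0.430: g = 0.1737, g' = -0.879 → ψ₂ = 0.628
  ψ₂ = 0.628: g = 0.0311, g' = -0.605 → ψ₂ = 0.679
  ψ₂ = 0.679: g = 0.0010, g' = -0.565 → ψ₂ = 0.681
Converged at ψ₂ = 0.681.
  isopentane: x = 0.078, y = 0.428
  toluene: x = 0.922, y = 0.572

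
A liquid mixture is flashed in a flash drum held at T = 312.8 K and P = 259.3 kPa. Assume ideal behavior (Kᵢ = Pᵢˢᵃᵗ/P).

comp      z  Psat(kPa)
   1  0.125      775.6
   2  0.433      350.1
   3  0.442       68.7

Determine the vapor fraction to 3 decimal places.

Raoult's law: Kᵢ = Pᵢˢᵃᵗ/P = Pᵢˢᵃᵗ/259.3.
  K_1 = 775.6/259.3 = 2.99113, K_2 = 350.1/259.3 = 1.35017, K_3 = 68.7/259.3 = 0.26494
Material balance + equilibrium reduce to Σ zᵢ(Kᵢ−1)/(1+ψ(Kᵢ−1)) = 0.
Feasibility: ΣzᵢKᵢ = 1.076, Σzᵢ/Kᵢ = 2.031 — both > 1, two phases present.
Iterate (Newton) starting at ψ = 0.5:
  ψ = 0.500: g = -0.2599, g' = -0.760 → ψ = 0.158
  ψ = 0.158: g = -0.0345, g' = -0.640 → ψ = 0.104
  ψ = 0.104: g = 0.0007, g' = -0.670 → ψ = 0.105
Converged at ψ = 0.105.

ψ = 0.105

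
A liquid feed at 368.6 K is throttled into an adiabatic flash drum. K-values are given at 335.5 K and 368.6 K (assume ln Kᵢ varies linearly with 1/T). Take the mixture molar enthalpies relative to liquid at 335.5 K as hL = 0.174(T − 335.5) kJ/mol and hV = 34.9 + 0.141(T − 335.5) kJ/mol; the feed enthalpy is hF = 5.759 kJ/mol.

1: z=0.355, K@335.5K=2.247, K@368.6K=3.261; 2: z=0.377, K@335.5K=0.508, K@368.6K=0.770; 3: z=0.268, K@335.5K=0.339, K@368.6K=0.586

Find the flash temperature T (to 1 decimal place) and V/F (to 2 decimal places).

Adiabatic flash: solve Rachford–Rice at each trial T, then check hF = ψ·hV(T) + (1−ψ)·hL(T).
  T = 335.5 K: K = (2.247, 0.508, 0.339), RR gives ψ = 0.113, H_out = 3.952 kJ/mol
  T = 368.6 K: K = (3.261, 0.770, 0.586), RR gives ψ = 0.838, H_out = 34.088 kJ/mol
  T = 352.1 K: K = (2.732, 0.632, 0.452), RR gives ψ = 0.422, H_out = 17.378 kJ/mol
  T = 343.8 K: K = (2.484, 0.568, 0.393), RR gives ψ = 0.265, H_out = 10.632 kJ/mol
  T = 339.6 K: K = (2.362, 0.537, 0.365), RR gives ψ = 0.189, H_out = 7.283 kJ/mol
  T = 337.6 K: K = (2.306, 0.523, 0.352), RR gives ψ = 0.152, H_out = 5.671 kJ/mol
Linear interpolation between T = 337.6 (H_out = 5.671) and T = 339.6 (H_out = 7.283) on hF = 5.759 gives T ≈ 337.7 K, at which ψ = 0.15.

T = 337.7 K, V/F = 0.15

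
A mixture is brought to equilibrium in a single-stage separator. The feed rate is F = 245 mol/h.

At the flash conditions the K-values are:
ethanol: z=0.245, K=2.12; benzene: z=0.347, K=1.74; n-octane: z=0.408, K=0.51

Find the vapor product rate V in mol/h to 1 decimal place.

Let β = V/F and solve Σ zᵢ(Kᵢ−1)/(1+β(Kᵢ−1)) = 0.
Check two-phase: ΣzᵢKᵢ = 1.331 > 1 and Σzᵢ/Kᵢ = 1.115 > 1, so g(0) = 0.331 > 0 and g(1) = -0.115 < 0.
Iterate (Newton) starting at β = 0.5:
  β = 0.500: g = 0.0985, g' = -0.399 → β = 0.747
  β = 0.747: g = -0.0005, g' = -0.414 → β = 0.746
Converged at β = 0.746.
Then V = β·F = 0.7456·245 = 182.7 mol/h and L = F − V = 62.3 mol/h.

V = 182.7 mol/h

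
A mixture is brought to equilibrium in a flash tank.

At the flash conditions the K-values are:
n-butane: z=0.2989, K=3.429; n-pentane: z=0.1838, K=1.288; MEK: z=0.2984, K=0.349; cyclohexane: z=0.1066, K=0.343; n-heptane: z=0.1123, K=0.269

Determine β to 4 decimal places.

Let β = V/F and solve Σ zᵢ(Kᵢ−1)/(1+β(Kᵢ−1)) = 0.
Feasibility: ΣzᵢKᵢ = 1.4326, Σzᵢ/Kᵢ = 1.8131 — both > 1, two phases present.
Newton iteration, β⁰ = 0.5:
  β = 0.5000: g = -0.14756, g' = -0.9003 → β = 0.3361
  β = 0.3361: g = 0.00059, g' = -0.9357 → β = 0.3367
Converged at β = 0.3367.

β = 0.3367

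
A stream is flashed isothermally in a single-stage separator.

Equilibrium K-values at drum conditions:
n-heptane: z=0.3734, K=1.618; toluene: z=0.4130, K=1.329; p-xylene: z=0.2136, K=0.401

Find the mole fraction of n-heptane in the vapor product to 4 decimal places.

y_n-heptane = 0.3974

Rachford–Rice: g(β) = Σ zᵢ(Kᵢ−1)/(1+β(Kᵢ−1)) = 0.
g(0) = ΣzᵢKᵢ − 1 = 0.2387 and g(1) = 1 − Σzᵢ/Kᵢ = -0.0742, so a root lies in (0, 1).
Newton–Raphson from β = 0.43:
  β = 0.4300: g = 0.12902, g' = -0.2624 → β = 0.9217
  β = 0.9217: g = -0.03440, g' = -0.4663 → β = 0.8480
  β = 0.8480: g = -0.00237, g' = -0.4053 → β = 0.8421
Converged at β = 0.8421.
Compositions from xᵢ = zᵢ/(1+β(Kᵢ−1)), yᵢ = Kᵢxᵢ:
  n-heptane: x = 0.2456, y = 0.3974
  toluene: x = 0.3234, y = 0.4298
  p-xylene: x = 0.4310, y = 0.1728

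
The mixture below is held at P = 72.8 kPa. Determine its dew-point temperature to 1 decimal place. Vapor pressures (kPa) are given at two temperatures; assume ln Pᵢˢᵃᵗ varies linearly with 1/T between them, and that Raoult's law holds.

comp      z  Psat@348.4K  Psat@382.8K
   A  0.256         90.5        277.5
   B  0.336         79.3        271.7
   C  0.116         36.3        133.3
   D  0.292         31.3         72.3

T = 359.5 K

Dew-point temperature: Σzᵢ·P/Pᵢˢᵃᵗ(T) = 1. Interpolate ln Pᵢˢᵃᵗ = aᵢ + bᵢ/T.
  T = 348.4 K: ΣzᵢP/Pᵢˢᵃᵗ = 1.4262
  T = 382.8 K: ΣzᵢP/Pᵢˢᵃᵗ = 0.5146
  T = 365.6 K: ΣzᵢP/Pᵢˢᵃᵗ = 0.8323
  T = 357.0 K: ΣzᵢP/Pᵢˢᵃᵗ = 1.0810
  T = 361.3 K: ΣzᵢP/Pᵢˢᵃᵗ = 0.9468
  T = 359.1 K: ΣzᵢP/Pᵢˢᵃᵗ = 1.0127
Interpolating between 359.1 K and 361.3 K gives T ≈ 359.5 K.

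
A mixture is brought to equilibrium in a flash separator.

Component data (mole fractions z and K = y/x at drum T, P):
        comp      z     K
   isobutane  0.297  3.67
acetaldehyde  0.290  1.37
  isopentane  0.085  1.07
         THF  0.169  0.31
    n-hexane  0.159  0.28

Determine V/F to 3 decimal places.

Newton–Raphson from V/F = 0.65:
  V/F = 0.650: g = -0.0446, g' = -0.865 → V/F = 0.598
  V/F = 0.598: g = -0.0010, g' = -0.829 → V/F = 0.597
Converged at V/F = 0.597.

V/F = 0.597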